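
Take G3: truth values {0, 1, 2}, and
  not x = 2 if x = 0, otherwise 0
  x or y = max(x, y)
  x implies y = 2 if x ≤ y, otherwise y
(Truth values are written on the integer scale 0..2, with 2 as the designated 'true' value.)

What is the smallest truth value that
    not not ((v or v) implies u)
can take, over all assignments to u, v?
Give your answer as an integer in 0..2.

0

Take u = 0, v = 1:
v or v = 1 or 1 = 1
(v or v) implies u = 1 implies 0 = 0
not ((v or v) implies u) = not 0 = 2
not not ((v or v) implies u) = not 2 = 0
No assignment yields a value below 0, so this is the minimum.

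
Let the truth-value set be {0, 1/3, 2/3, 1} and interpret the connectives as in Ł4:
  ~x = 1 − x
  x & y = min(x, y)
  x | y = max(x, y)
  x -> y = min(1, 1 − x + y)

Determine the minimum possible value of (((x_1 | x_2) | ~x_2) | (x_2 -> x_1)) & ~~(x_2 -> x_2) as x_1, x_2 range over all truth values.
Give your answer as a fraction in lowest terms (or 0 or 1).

2/3

Take x_1 = 0, x_2 = 1/3:
x_1 | x_2 = 0 | 1/3 = 1/3
~x_2 = ~1/3 = 2/3
(x_1 | x_2) | ~x_2 = 1/3 | 2/3 = 2/3
x_2 -> x_1 = 1/3 -> 0 = 2/3
((x_1 | x_2) | ~x_2) | (x_2 -> x_1) = 2/3 | 2/3 = 2/3
x_2 -> x_2 = 1/3 -> 1/3 = 1
~(x_2 -> x_2) = ~1 = 0
~~(x_2 -> x_2) = ~0 = 1
(((x_1 | x_2) | ~x_2) | (x_2 -> x_1)) & ~~(x_2 -> x_2) = 2/3 & 1 = 2/3
No assignment yields a value below 2/3, so this is the minimum.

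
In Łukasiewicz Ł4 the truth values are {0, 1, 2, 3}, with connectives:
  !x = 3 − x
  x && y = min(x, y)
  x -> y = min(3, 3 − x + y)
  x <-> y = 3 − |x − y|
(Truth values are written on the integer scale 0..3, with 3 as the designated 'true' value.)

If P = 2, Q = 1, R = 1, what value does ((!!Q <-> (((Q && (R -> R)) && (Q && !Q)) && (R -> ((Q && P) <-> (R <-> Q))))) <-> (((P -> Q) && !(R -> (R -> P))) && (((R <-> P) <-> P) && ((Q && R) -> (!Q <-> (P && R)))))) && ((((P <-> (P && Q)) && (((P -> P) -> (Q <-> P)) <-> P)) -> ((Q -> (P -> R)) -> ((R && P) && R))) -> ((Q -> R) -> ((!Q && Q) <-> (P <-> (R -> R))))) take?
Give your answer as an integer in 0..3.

0

!Q = !1 = 2
!!Q = !2 = 1
R -> R = 1 -> 1 = 3
Q && (R -> R) = 1 && 3 = 1
!Q = !1 = 2
Q && !Q = 1 && 2 = 1
(Q && (R -> R)) && (Q && !Q) = 1 && 1 = 1
Q && P = 1 && 2 = 1
R <-> Q = 1 <-> 1 = 3
(Q && P) <-> (R <-> Q) = 1 <-> 3 = 1
R -> ((Q && P) <-> (R <-> Q)) = 1 -> 1 = 3
((Q && (R -> R)) && (Q && !Q)) && (R -> ((Q && P) <-> (R <-> Q))) = 1 && 3 = 1
!!Q <-> (((Q && (R -> R)) && (Q && !Q)) && (R -> ((Q && P) <-> (R <-> Q)))) = 1 <-> 1 = 3
P -> Q = 2 -> 1 = 2
R -> P = 1 -> 2 = 3
R -> (R -> P) = 1 -> 3 = 3
!(R -> (R -> P)) = !3 = 0
(P -> Q) && !(R -> (R -> P)) = 2 && 0 = 0
R <-> P = 1 <-> 2 = 2
(R <-> P) <-> P = 2 <-> 2 = 3
Q && R = 1 && 1 = 1
!Q = !1 = 2
P && R = 2 && 1 = 1
!Q <-> (P && R) = 2 <-> 1 = 2
(Q && R) -> (!Q <-> (P && R)) = 1 -> 2 = 3
((R <-> P) <-> P) && ((Q && R) -> (!Q <-> (P && R))) = 3 && 3 = 3
((P -> Q) && !(R -> (R -> P))) && (((R <-> P) <-> P) && ((Q && R) -> (!Q <-> (P && R)))) = 0 && 3 = 0
(!!Q <-> (((Q && (R -> R)) && (Q && !Q)) && (R -> ((Q && P) <-> (R <-> Q))))) <-> (((P -> Q) && !(R -> (R -> P))) && (((R <-> P) <-> P) && ((Q && R) -> (!Q <-> (P && R))))) = 3 <-> 0 = 0
P && Q = 2 && 1 = 1
P <-> (P && Q) = 2 <-> 1 = 2
P -> P = 2 -> 2 = 3
Q <-> P = 1 <-> 2 = 2
(P -> P) -> (Q <-> P) = 3 -> 2 = 2
((P -> P) -> (Q <-> P)) <-> P = 2 <-> 2 = 3
(P <-> (P && Q)) && (((P -> P) -> (Q <-> P)) <-> P) = 2 && 3 = 2
P -> R = 2 -> 1 = 2
Q -> (P -> R) = 1 -> 2 = 3
R && P = 1 && 2 = 1
(R && P) && R = 1 && 1 = 1
(Q -> (P -> R)) -> ((R && P) && R) = 3 -> 1 = 1
((P <-> (P && Q)) && (((P -> P) -> (Q <-> P)) <-> P)) -> ((Q -> (P -> R)) -> ((R && P) && R)) = 2 -> 1 = 2
Q -> R = 1 -> 1 = 3
!Q = !1 = 2
!Q && Q = 2 && 1 = 1
R -> R = 1 -> 1 = 3
P <-> (R -> R) = 2 <-> 3 = 2
(!Q && Q) <-> (P <-> (R -> R)) = 1 <-> 2 = 2
(Q -> R) -> ((!Q && Q) <-> (P <-> (R -> R))) = 3 -> 2 = 2
(((P <-> (P && Q)) && (((P -> P) -> (Q <-> P)) <-> P)) -> ((Q -> (P -> R)) -> ((R && P) && R))) -> ((Q -> R) -> ((!Q && Q) <-> (P <-> (R -> R)))) = 2 -> 2 = 3
((!!Q <-> (((Q && (R -> R)) && (Q && !Q)) && (R -> ((Q && P) <-> (R <-> Q))))) <-> (((P -> Q) && !(R -> (R -> P))) && (((R <-> P) <-> P) && ((Q && R) -> (!Q <-> (P && R)))))) && ((((P <-> (P && Q)) && (((P -> P) -> (Q <-> P)) <-> P)) -> ((Q -> (P -> R)) -> ((R && P) && R))) -> ((Q -> R) -> ((!Q && Q) <-> (P <-> (R -> R))))) = 0 && 3 = 0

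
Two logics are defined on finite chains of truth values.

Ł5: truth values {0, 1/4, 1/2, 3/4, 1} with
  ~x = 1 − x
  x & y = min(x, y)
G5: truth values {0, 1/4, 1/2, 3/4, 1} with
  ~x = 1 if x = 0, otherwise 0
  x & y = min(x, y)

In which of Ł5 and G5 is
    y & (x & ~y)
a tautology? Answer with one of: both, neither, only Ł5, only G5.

neither

In Ł5: at x = 0, y = 0 the value is 0 — not a tautology.
In G5: at x = 0, y = 0 the value is 0 — not a tautology.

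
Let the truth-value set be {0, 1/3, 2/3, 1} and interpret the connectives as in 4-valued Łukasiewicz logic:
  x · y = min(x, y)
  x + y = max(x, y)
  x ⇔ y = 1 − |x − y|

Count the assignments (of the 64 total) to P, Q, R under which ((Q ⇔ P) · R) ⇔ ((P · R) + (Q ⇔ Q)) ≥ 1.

value 1: 4 assignments (counts)
value 2/3: 16 assignments
value 1/3: 22 assignments
value 0: 22 assignments
So 4 of the 64 assignments meet the threshold.

4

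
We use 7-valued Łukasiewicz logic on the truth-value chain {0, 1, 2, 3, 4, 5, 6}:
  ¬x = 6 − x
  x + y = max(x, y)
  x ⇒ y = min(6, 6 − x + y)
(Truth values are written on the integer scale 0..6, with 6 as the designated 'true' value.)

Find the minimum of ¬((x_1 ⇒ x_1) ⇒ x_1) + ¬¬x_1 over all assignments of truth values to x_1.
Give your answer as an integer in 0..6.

Take x_1 = 3:
x_1 ⇒ x_1 = 3 ⇒ 3 = 6
(x_1 ⇒ x_1) ⇒ x_1 = 6 ⇒ 3 = 3
¬((x_1 ⇒ x_1) ⇒ x_1) = ¬3 = 3
¬x_1 = ¬3 = 3
¬¬x_1 = ¬3 = 3
¬((x_1 ⇒ x_1) ⇒ x_1) + ¬¬x_1 = 3 + 3 = 3
No assignment yields a value below 3, so this is the minimum.

3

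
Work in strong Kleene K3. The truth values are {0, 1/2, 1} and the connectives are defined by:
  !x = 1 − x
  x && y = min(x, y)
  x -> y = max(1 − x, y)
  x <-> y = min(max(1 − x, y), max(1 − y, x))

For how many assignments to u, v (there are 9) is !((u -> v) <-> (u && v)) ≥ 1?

3

u = 0, v = 0 ↦ 1  ≥
u = 0, v = 1/2 ↦ 1  ≥
u = 0, v = 1 ↦ 1  ≥
u = 1/2, v = 0 ↦ 1/2  <
u = 1/2, v = 1/2 ↦ 1/2  <
u = 1/2, v = 1 ↦ 1/2  <
u = 1, v = 0 ↦ 0  <
u = 1, v = 1/2 ↦ 1/2  <
u = 1, v = 1 ↦ 0  <
So 3 of the 9 assignments meet the threshold.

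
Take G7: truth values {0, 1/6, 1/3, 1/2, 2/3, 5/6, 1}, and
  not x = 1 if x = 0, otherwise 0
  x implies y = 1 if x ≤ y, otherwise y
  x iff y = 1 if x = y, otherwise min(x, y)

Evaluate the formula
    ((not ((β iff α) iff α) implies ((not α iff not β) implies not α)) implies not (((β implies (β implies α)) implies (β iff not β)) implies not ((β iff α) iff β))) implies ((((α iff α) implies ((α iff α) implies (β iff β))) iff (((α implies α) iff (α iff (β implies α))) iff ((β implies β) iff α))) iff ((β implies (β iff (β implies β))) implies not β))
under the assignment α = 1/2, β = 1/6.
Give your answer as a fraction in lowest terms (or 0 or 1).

1

β iff α = 1/6 iff 1/2 = 1/6
(β iff α) iff α = 1/6 iff 1/2 = 1/6
not ((β iff α) iff α) = not 1/6 = 0
not α = not 1/2 = 0
not β = not 1/6 = 0
not α iff not β = 0 iff 0 = 1
not α = not 1/2 = 0
(not α iff not β) implies not α = 1 implies 0 = 0
not ((β iff α) iff α) implies ((not α iff not β) implies not α) = 0 implies 0 = 1
β implies α = 1/6 implies 1/2 = 1
β implies (β implies α) = 1/6 implies 1 = 1
not β = not 1/6 = 0
β iff not β = 1/6 iff 0 = 0
(β implies (β implies α)) implies (β iff not β) = 1 implies 0 = 0
β iff α = 1/6 iff 1/2 = 1/6
(β iff α) iff β = 1/6 iff 1/6 = 1
not ((β iff α) iff β) = not 1 = 0
((β implies (β implies α)) implies (β iff not β)) implies not ((β iff α) iff β) = 0 implies 0 = 1
not (((β implies (β implies α)) implies (β iff not β)) implies not ((β iff α) iff β)) = not 1 = 0
(not ((β iff α) iff α) implies ((not α iff not β) implies not α)) implies not (((β implies (β implies α)) implies (β iff not β)) implies not ((β iff α) iff β)) = 1 implies 0 = 0
α iff α = 1/2 iff 1/2 = 1
α iff α = 1/2 iff 1/2 = 1
β iff β = 1/6 iff 1/6 = 1
(α iff α) implies (β iff β) = 1 implies 1 = 1
(α iff α) implies ((α iff α) implies (β iff β)) = 1 implies 1 = 1
α implies α = 1/2 implies 1/2 = 1
β implies α = 1/6 implies 1/2 = 1
α iff (β implies α) = 1/2 iff 1 = 1/2
(α implies α) iff (α iff (β implies α)) = 1 iff 1/2 = 1/2
β implies β = 1/6 implies 1/6 = 1
(β implies β) iff α = 1 iff 1/2 = 1/2
((α implies α) iff (α iff (β implies α))) iff ((β implies β) iff α) = 1/2 iff 1/2 = 1
((α iff α) implies ((α iff α) implies (β iff β))) iff (((α implies α) iff (α iff (β implies α))) iff ((β implies β) iff α)) = 1 iff 1 = 1
β implies β = 1/6 implies 1/6 = 1
β iff (β implies β) = 1/6 iff 1 = 1/6
β implies (β iff (β implies β)) = 1/6 implies 1/6 = 1
not β = not 1/6 = 0
(β implies (β iff (β implies β))) implies not β = 1 implies 0 = 0
(((α iff α) implies ((α iff α) implies (β iff β))) iff (((α implies α) iff (α iff (β implies α))) iff ((β implies β) iff α))) iff ((β implies (β iff (β implies β))) implies not β) = 1 iff 0 = 0
((not ((β iff α) iff α) implies ((not α iff not β) implies not α)) implies not (((β implies (β implies α)) implies (β iff not β)) implies not ((β iff α) iff β))) implies ((((α iff α) implies ((α iff α) implies (β iff β))) iff (((α implies α) iff (α iff (β implies α))) iff ((β implies β) iff α))) iff ((β implies (β iff (β implies β))) implies not β)) = 0 implies 0 = 1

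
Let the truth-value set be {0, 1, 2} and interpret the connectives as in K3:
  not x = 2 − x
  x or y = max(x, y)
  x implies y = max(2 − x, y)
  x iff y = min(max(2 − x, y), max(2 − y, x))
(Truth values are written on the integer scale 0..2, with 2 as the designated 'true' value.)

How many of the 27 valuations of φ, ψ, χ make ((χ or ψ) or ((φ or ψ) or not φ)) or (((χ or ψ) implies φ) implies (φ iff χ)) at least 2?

value 2: 23 assignments (counts)
value 1: 4 assignments
So 23 of the 27 assignments meet the threshold.

23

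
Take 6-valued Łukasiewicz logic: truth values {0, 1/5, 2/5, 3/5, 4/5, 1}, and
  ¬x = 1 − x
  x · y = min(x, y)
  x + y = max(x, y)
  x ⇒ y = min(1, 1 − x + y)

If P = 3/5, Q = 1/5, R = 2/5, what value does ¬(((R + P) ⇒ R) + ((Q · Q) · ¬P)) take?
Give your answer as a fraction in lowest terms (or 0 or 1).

1/5

R + P = 2/5 + 3/5 = 3/5
(R + P) ⇒ R = 3/5 ⇒ 2/5 = 4/5
Q · Q = 1/5 · 1/5 = 1/5
¬P = ¬3/5 = 2/5
(Q · Q) · ¬P = 1/5 · 2/5 = 1/5
((R + P) ⇒ R) + ((Q · Q) · ¬P) = 4/5 + 1/5 = 4/5
¬(((R + P) ⇒ R) + ((Q · Q) · ¬P)) = ¬4/5 = 1/5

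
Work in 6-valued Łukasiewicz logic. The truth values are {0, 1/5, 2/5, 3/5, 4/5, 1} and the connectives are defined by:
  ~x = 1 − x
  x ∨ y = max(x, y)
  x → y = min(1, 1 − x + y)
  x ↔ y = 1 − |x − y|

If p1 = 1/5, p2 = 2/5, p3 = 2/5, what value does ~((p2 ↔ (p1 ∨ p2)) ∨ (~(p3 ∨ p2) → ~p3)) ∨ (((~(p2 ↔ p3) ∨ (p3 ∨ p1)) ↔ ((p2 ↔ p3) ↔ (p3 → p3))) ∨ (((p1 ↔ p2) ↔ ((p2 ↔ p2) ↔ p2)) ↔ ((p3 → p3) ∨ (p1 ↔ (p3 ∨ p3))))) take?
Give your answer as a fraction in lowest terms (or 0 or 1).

p1 ∨ p2 = 1/5 ∨ 2/5 = 2/5
p2 ↔ (p1 ∨ p2) = 2/5 ↔ 2/5 = 1
p3 ∨ p2 = 2/5 ∨ 2/5 = 2/5
~(p3 ∨ p2) = ~2/5 = 3/5
~p3 = ~2/5 = 3/5
~(p3 ∨ p2) → ~p3 = 3/5 → 3/5 = 1
(p2 ↔ (p1 ∨ p2)) ∨ (~(p3 ∨ p2) → ~p3) = 1 ∨ 1 = 1
~((p2 ↔ (p1 ∨ p2)) ∨ (~(p3 ∨ p2) → ~p3)) = ~1 = 0
p2 ↔ p3 = 2/5 ↔ 2/5 = 1
~(p2 ↔ p3) = ~1 = 0
p3 ∨ p1 = 2/5 ∨ 1/5 = 2/5
~(p2 ↔ p3) ∨ (p3 ∨ p1) = 0 ∨ 2/5 = 2/5
p2 ↔ p3 = 2/5 ↔ 2/5 = 1
p3 → p3 = 2/5 → 2/5 = 1
(p2 ↔ p3) ↔ (p3 → p3) = 1 ↔ 1 = 1
(~(p2 ↔ p3) ∨ (p3 ∨ p1)) ↔ ((p2 ↔ p3) ↔ (p3 → p3)) = 2/5 ↔ 1 = 2/5
p1 ↔ p2 = 1/5 ↔ 2/5 = 4/5
p2 ↔ p2 = 2/5 ↔ 2/5 = 1
(p2 ↔ p2) ↔ p2 = 1 ↔ 2/5 = 2/5
(p1 ↔ p2) ↔ ((p2 ↔ p2) ↔ p2) = 4/5 ↔ 2/5 = 3/5
p3 → p3 = 2/5 → 2/5 = 1
p3 ∨ p3 = 2/5 ∨ 2/5 = 2/5
p1 ↔ (p3 ∨ p3) = 1/5 ↔ 2/5 = 4/5
(p3 → p3) ∨ (p1 ↔ (p3 ∨ p3)) = 1 ∨ 4/5 = 1
((p1 ↔ p2) ↔ ((p2 ↔ p2) ↔ p2)) ↔ ((p3 → p3) ∨ (p1 ↔ (p3 ∨ p3))) = 3/5 ↔ 1 = 3/5
((~(p2 ↔ p3) ∨ (p3 ∨ p1)) ↔ ((p2 ↔ p3) ↔ (p3 → p3))) ∨ (((p1 ↔ p2) ↔ ((p2 ↔ p2) ↔ p2)) ↔ ((p3 → p3) ∨ (p1 ↔ (p3 ∨ p3)))) = 2/5 ∨ 3/5 = 3/5
~((p2 ↔ (p1 ∨ p2)) ∨ (~(p3 ∨ p2) → ~p3)) ∨ (((~(p2 ↔ p3) ∨ (p3 ∨ p1)) ↔ ((p2 ↔ p3) ↔ (p3 → p3))) ∨ (((p1 ↔ p2) ↔ ((p2 ↔ p2) ↔ p2)) ↔ ((p3 → p3) ∨ (p1 ↔ (p3 ∨ p3))))) = 0 ∨ 3/5 = 3/5

3/5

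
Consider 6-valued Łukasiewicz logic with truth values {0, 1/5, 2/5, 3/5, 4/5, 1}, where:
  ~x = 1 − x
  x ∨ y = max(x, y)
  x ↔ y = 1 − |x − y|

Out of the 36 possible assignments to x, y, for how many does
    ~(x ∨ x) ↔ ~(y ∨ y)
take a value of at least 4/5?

16

value 1: 6 assignments (counts)
value 4/5: 10 assignments (counts)
value 3/5: 8 assignments
value 2/5: 6 assignments
value 1/5: 4 assignments
value 0: 2 assignments
So 16 of the 36 assignments meet the threshold.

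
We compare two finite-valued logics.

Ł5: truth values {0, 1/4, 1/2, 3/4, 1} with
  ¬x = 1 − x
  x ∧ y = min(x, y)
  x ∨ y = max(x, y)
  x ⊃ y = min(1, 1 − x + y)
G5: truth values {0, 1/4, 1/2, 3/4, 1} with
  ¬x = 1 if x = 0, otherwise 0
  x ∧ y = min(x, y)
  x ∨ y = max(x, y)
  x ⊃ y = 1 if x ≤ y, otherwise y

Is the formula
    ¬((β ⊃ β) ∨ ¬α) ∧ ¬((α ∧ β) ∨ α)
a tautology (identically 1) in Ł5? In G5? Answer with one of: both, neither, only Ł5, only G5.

neither

In Ł5: at α = 0, β = 0 the value is 0 — not a tautology.
In G5: at α = 0, β = 0 the value is 0 — not a tautology.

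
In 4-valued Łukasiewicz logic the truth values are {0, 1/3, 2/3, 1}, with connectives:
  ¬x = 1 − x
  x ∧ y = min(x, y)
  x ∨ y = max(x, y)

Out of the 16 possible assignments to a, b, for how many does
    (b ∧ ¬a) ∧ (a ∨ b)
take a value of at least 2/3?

4

a = 0, b = 0 ↦ 0  <
a = 0, b = 1/3 ↦ 1/3  <
a = 0, b = 2/3 ↦ 2/3  ≥
a = 0, b = 1 ↦ 1  ≥
a = 1/3, b = 0 ↦ 0  <
a = 1/3, b = 1/3 ↦ 1/3  <
a = 1/3, b = 2/3 ↦ 2/3  ≥
a = 1/3, b = 1 ↦ 2/3  ≥
a = 2/3, b = 0 ↦ 0  <
a = 2/3, b = 1/3 ↦ 1/3  <
a = 2/3, b = 2/3 ↦ 1/3  <
a = 2/3, b = 1 ↦ 1/3  <
a = 1, b = 0 ↦ 0  <
a = 1, b = 1/3 ↦ 0  <
a = 1, b = 2/3 ↦ 0  <
a = 1, b = 1 ↦ 0  <
So 4 of the 16 assignments meet the threshold.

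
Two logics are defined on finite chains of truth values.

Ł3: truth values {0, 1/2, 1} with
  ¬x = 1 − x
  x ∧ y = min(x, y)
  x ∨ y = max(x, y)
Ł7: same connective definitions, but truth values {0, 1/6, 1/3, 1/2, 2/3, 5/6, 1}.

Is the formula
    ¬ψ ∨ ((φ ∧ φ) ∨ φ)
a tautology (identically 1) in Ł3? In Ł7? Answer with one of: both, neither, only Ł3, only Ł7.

In Ł3: at φ = 0, ψ = 1/2 the value is 1/2 — not a tautology.
In Ł7: at φ = 0, ψ = 1/6 the value is 5/6 — not a tautology.

neither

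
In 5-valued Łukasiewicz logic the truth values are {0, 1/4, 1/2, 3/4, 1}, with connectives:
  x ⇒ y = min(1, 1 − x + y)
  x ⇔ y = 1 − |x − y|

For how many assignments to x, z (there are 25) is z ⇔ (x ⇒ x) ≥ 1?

5

value 1: 5 assignments (counts)
value 3/4: 5 assignments
value 1/2: 5 assignments
value 1/4: 5 assignments
value 0: 5 assignments
So 5 of the 25 assignments meet the threshold.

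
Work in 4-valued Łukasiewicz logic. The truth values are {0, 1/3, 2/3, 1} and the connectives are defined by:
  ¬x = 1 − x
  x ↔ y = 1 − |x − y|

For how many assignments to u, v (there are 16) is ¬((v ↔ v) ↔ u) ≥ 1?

4

u = 0, v = 0 ↦ 1  ≥
u = 0, v = 1/3 ↦ 1  ≥
u = 0, v = 2/3 ↦ 1  ≥
u = 0, v = 1 ↦ 1  ≥
u = 1/3, v = 0 ↦ 2/3  <
u = 1/3, v = 1/3 ↦ 2/3  <
u = 1/3, v = 2/3 ↦ 2/3  <
u = 1/3, v = 1 ↦ 2/3  <
u = 2/3, v = 0 ↦ 1/3  <
u = 2/3, v = 1/3 ↦ 1/3  <
u = 2/3, v = 2/3 ↦ 1/3  <
u = 2/3, v = 1 ↦ 1/3  <
u = 1, v = 0 ↦ 0  <
u = 1, v = 1/3 ↦ 0  <
u = 1, v = 2/3 ↦ 0  <
u = 1, v = 1 ↦ 0  <
So 4 of the 16 assignments meet the threshold.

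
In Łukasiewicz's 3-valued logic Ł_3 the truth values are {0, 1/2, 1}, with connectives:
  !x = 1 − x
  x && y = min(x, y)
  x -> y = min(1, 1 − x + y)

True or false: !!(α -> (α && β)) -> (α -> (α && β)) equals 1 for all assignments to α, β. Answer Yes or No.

α = 0, β = 0 ↦ 1
α = 0, β = 1/2 ↦ 1
α = 0, β = 1 ↦ 1
α = 1/2, β = 0 ↦ 1
α = 1/2, β = 1/2 ↦ 1
α = 1/2, β = 1 ↦ 1
α = 1, β = 0 ↦ 1
α = 1, β = 1/2 ↦ 1
α = 1, β = 1 ↦ 1
Every assignment gives a value ≥ 1.

Yes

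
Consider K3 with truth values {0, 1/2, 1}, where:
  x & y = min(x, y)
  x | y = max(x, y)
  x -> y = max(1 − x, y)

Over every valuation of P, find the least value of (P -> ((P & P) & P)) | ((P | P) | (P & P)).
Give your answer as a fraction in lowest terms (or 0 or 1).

Take P = 1/2:
P & P = 1/2 & 1/2 = 1/2
(P & P) & P = 1/2 & 1/2 = 1/2
P -> ((P & P) & P) = 1/2 -> 1/2 = 1/2
P | P = 1/2 | 1/2 = 1/2
P & P = 1/2 & 1/2 = 1/2
(P | P) | (P & P) = 1/2 | 1/2 = 1/2
(P -> ((P & P) & P)) | ((P | P) | (P & P)) = 1/2 | 1/2 = 1/2
No assignment yields a value below 1/2, so this is the minimum.

1/2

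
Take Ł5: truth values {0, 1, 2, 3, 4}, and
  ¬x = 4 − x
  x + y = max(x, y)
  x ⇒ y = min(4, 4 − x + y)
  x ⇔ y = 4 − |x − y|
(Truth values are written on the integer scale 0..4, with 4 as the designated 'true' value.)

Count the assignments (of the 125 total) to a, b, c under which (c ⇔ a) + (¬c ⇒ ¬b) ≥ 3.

110

value 4: 85 assignments (counts)
value 3: 25 assignments (counts)
value 2: 10 assignments
value 1: 4 assignments
value 0: 1 assignment
So 110 of the 125 assignments meet the threshold.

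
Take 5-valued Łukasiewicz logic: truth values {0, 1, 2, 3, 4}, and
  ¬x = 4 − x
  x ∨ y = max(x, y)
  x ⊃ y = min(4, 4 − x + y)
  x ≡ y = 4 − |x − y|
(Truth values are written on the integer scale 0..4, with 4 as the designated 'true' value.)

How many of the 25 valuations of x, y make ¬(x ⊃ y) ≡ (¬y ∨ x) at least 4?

value 4: 2 assignments (counts)
value 3: 6 assignments
value 2: 9 assignments
value 1: 6 assignments
value 0: 2 assignments
So 2 of the 25 assignments meet the threshold.

2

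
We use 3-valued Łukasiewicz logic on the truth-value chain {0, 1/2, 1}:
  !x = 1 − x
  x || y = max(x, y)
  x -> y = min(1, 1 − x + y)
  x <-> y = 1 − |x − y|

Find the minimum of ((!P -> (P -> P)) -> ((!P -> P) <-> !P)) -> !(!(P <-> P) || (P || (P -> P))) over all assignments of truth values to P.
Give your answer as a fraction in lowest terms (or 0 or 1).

Take P = 1/2:
!P = !1/2 = 1/2
P -> P = 1/2 -> 1/2 = 1
!P -> (P -> P) = 1/2 -> 1 = 1
!P = !1/2 = 1/2
!P -> P = 1/2 -> 1/2 = 1
!P = !1/2 = 1/2
(!P -> P) <-> !P = 1 <-> 1/2 = 1/2
(!P -> (P -> P)) -> ((!P -> P) <-> !P) = 1 -> 1/2 = 1/2
P <-> P = 1/2 <-> 1/2 = 1
!(P <-> P) = !1 = 0
P -> P = 1/2 -> 1/2 = 1
P || (P -> P) = 1/2 || 1 = 1
!(P <-> P) || (P || (P -> P)) = 0 || 1 = 1
!(!(P <-> P) || (P || (P -> P))) = !1 = 0
((!P -> (P -> P)) -> ((!P -> P) <-> !P)) -> !(!(P <-> P) || (P || (P -> P))) = 1/2 -> 0 = 1/2
No assignment yields a value below 1/2, so this is the minimum.

1/2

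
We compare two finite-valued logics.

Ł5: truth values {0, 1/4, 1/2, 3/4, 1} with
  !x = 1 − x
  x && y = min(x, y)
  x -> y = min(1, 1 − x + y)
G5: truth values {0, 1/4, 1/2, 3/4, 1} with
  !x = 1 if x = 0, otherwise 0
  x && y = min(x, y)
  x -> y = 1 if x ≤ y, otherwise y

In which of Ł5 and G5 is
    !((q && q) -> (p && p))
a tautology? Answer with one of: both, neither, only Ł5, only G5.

neither

In Ł5: at p = 0, q = 0 the value is 0 — not a tautology.
In G5: at p = 0, q = 0 the value is 0 — not a tautology.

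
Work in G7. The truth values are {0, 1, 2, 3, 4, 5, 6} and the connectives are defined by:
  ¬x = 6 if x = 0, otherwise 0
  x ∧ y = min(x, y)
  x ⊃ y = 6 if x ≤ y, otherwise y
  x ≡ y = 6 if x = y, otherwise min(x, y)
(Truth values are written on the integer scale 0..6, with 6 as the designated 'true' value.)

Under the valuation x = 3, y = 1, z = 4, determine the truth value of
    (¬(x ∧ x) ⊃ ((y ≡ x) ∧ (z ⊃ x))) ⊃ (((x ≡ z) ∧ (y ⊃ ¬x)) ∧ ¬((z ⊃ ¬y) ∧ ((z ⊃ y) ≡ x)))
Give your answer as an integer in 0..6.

x ∧ x = 3 ∧ 3 = 3
¬(x ∧ x) = ¬3 = 0
y ≡ x = 1 ≡ 3 = 1
z ⊃ x = 4 ⊃ 3 = 3
(y ≡ x) ∧ (z ⊃ x) = 1 ∧ 3 = 1
¬(x ∧ x) ⊃ ((y ≡ x) ∧ (z ⊃ x)) = 0 ⊃ 1 = 6
x ≡ z = 3 ≡ 4 = 3
¬x = ¬3 = 0
y ⊃ ¬x = 1 ⊃ 0 = 0
(x ≡ z) ∧ (y ⊃ ¬x) = 3 ∧ 0 = 0
¬y = ¬1 = 0
z ⊃ ¬y = 4 ⊃ 0 = 0
z ⊃ y = 4 ⊃ 1 = 1
(z ⊃ y) ≡ x = 1 ≡ 3 = 1
(z ⊃ ¬y) ∧ ((z ⊃ y) ≡ x) = 0 ∧ 1 = 0
¬((z ⊃ ¬y) ∧ ((z ⊃ y) ≡ x)) = ¬0 = 6
((x ≡ z) ∧ (y ⊃ ¬x)) ∧ ¬((z ⊃ ¬y) ∧ ((z ⊃ y) ≡ x)) = 0 ∧ 6 = 0
(¬(x ∧ x) ⊃ ((y ≡ x) ∧ (z ⊃ x))) ⊃ (((x ≡ z) ∧ (y ⊃ ¬x)) ∧ ¬((z ⊃ ¬y) ∧ ((z ⊃ y) ≡ x))) = 6 ⊃ 0 = 0

0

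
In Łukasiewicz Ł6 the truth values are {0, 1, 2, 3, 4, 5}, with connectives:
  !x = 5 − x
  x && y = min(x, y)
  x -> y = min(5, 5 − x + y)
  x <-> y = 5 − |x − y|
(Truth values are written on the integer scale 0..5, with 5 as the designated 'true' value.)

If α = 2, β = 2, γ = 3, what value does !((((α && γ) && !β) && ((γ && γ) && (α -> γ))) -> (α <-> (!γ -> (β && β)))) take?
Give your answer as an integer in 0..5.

0

α && γ = 2 && 3 = 2
!β = !2 = 3
(α && γ) && !β = 2 && 3 = 2
γ && γ = 3 && 3 = 3
α -> γ = 2 -> 3 = 5
(γ && γ) && (α -> γ) = 3 && 5 = 3
((α && γ) && !β) && ((γ && γ) && (α -> γ)) = 2 && 3 = 2
!γ = !3 = 2
β && β = 2 && 2 = 2
!γ -> (β && β) = 2 -> 2 = 5
α <-> (!γ -> (β && β)) = 2 <-> 5 = 2
(((α && γ) && !β) && ((γ && γ) && (α -> γ))) -> (α <-> (!γ -> (β && β))) = 2 -> 2 = 5
!((((α && γ) && !β) && ((γ && γ) && (α -> γ))) -> (α <-> (!γ -> (β && β)))) = !5 = 0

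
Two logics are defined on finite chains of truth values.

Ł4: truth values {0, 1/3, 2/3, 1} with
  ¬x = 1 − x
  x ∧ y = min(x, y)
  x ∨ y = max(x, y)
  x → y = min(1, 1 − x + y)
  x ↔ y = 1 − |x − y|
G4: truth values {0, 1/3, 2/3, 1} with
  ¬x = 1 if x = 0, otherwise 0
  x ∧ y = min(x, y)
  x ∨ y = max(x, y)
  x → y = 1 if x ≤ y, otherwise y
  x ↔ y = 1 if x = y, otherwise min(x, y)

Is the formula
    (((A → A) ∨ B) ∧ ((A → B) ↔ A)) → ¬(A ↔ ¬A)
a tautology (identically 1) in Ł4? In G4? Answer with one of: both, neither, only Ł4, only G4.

only G4

In Ł4: at A = 1/3, B = 0 the value is 2/3 — not a tautology.
In G4: every assignment gives 1 — tautology.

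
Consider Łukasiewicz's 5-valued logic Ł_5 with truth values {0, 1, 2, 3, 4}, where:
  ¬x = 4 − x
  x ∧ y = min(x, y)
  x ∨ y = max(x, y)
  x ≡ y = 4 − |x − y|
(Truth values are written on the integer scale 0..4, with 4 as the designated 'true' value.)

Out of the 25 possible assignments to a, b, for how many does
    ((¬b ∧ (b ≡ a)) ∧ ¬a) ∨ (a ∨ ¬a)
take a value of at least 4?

value 4: 10 assignments (counts)
value 3: 10 assignments
value 2: 5 assignments
So 10 of the 25 assignments meet the threshold.

10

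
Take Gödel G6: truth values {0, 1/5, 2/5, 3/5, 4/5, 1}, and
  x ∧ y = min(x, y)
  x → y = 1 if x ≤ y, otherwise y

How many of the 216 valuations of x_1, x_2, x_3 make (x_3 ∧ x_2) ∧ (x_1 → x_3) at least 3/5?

value 1: 6 assignments (counts)
value 4/5: 18 assignments (counts)
value 3/5: 30 assignments (counts)
value 2/5: 42 assignments
value 1/5: 54 assignments
value 0: 66 assignments
So 54 of the 216 assignments meet the threshold.

54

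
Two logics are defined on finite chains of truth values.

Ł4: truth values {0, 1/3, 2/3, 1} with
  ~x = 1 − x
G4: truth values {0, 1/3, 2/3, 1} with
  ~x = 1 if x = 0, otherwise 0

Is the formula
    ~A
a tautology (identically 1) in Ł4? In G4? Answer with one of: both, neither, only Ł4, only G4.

In Ł4: at A = 1/3 the value is 2/3 — not a tautology.
In G4: at A = 1/3 the value is 0 — not a tautology.

neither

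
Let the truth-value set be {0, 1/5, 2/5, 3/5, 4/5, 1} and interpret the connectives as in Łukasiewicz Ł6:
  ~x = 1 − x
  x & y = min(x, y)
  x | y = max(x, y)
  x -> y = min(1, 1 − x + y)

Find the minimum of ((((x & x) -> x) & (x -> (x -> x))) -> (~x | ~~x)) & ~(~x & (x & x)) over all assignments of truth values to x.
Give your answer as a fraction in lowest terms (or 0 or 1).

Take x = 2/5:
x & x = 2/5 & 2/5 = 2/5
(x & x) -> x = 2/5 -> 2/5 = 1
x -> x = 2/5 -> 2/5 = 1
x -> (x -> x) = 2/5 -> 1 = 1
((x & x) -> x) & (x -> (x -> x)) = 1 & 1 = 1
~x = ~2/5 = 3/5
~x = ~2/5 = 3/5
~~x = ~3/5 = 2/5
~x | ~~x = 3/5 | 2/5 = 3/5
(((x & x) -> x) & (x -> (x -> x))) -> (~x | ~~x) = 1 -> 3/5 = 3/5
~x = ~2/5 = 3/5
x & x = 2/5 & 2/5 = 2/5
~x & (x & x) = 3/5 & 2/5 = 2/5
~(~x & (x & x)) = ~2/5 = 3/5
((((x & x) -> x) & (x -> (x -> x))) -> (~x | ~~x)) & ~(~x & (x & x)) = 3/5 & 3/5 = 3/5
No assignment yields a value below 3/5, so this is the minimum.

3/5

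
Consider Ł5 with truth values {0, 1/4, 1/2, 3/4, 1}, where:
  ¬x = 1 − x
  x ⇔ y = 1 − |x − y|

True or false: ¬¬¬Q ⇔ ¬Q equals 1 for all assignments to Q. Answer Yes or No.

Yes

Q = 0 ↦ 1
Q = 1/4 ↦ 1
Q = 1/2 ↦ 1
Q = 3/4 ↦ 1
Q = 1 ↦ 1
Every assignment gives a value ≥ 1.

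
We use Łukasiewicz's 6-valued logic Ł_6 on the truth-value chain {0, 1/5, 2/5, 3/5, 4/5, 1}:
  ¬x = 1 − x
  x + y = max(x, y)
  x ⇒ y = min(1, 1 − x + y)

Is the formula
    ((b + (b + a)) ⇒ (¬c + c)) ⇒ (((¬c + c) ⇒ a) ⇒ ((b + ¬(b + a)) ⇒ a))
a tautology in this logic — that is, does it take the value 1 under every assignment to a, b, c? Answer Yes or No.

No

Counterexample: take a = 0, b = 0, c = 1/5.
b + a = 0 + 0 = 0
b + (b + a) = 0 + 0 = 0
¬c = ¬1/5 = 4/5
¬c + c = 4/5 + 1/5 = 4/5
(b + (b + a)) ⇒ (¬c + c) = 0 ⇒ 4/5 = 1
¬c = ¬1/5 = 4/5
¬c + c = 4/5 + 1/5 = 4/5
(¬c + c) ⇒ a = 4/5 ⇒ 0 = 1/5
b + a = 0 + 0 = 0
¬(b + a) = ¬0 = 1
b + ¬(b + a) = 0 + 1 = 1
(b + ¬(b + a)) ⇒ a = 1 ⇒ 0 = 0
((¬c + c) ⇒ a) ⇒ ((b + ¬(b + a)) ⇒ a) = 1/5 ⇒ 0 = 4/5
((b + (b + a)) ⇒ (¬c + c)) ⇒ (((¬c + c) ⇒ a) ⇒ ((b + ¬(b + a)) ⇒ a)) = 1 ⇒ 4/5 = 4/5
This gives 4/5 ≠ 1.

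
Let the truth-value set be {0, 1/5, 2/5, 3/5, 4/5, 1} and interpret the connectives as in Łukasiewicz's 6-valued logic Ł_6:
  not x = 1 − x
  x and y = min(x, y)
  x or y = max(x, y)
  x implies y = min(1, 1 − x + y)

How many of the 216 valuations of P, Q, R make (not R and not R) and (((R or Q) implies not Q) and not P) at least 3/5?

value 1: 3 assignments (counts)
value 4/5: 13 assignments (counts)
value 3/5: 20 assignments (counts)
value 2/5: 44 assignments
value 1/5: 45 assignments
value 0: 91 assignments
So 36 of the 216 assignments meet the threshold.

36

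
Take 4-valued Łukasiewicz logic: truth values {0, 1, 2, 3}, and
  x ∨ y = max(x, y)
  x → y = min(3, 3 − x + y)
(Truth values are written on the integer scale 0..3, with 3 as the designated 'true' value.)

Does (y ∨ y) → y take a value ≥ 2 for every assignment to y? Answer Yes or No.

Yes

y = 0 ↦ 3
y = 1 ↦ 3
y = 2 ↦ 3
y = 3 ↦ 3
Every assignment gives a value ≥ 2.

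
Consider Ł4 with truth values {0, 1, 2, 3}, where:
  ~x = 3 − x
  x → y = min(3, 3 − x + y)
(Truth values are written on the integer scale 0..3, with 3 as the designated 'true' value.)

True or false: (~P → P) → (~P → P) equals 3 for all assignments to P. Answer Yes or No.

Yes

P = 0 ↦ 3
P = 1 ↦ 3
P = 2 ↦ 3
P = 3 ↦ 3
Every assignment gives a value ≥ 3.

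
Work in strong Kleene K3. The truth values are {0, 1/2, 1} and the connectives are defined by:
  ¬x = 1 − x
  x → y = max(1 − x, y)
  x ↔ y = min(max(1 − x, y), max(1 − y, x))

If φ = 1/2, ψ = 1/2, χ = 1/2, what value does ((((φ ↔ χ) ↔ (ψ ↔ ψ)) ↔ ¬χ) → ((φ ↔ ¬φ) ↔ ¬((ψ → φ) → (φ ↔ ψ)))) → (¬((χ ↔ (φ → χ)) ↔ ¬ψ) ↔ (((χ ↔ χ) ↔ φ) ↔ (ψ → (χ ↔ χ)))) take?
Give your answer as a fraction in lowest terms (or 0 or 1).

1/2

φ ↔ χ = 1/2 ↔ 1/2 = 1/2
ψ ↔ ψ = 1/2 ↔ 1/2 = 1/2
(φ ↔ χ) ↔ (ψ ↔ ψ) = 1/2 ↔ 1/2 = 1/2
¬χ = ¬1/2 = 1/2
((φ ↔ χ) ↔ (ψ ↔ ψ)) ↔ ¬χ = 1/2 ↔ 1/2 = 1/2
¬φ = ¬1/2 = 1/2
φ ↔ ¬φ = 1/2 ↔ 1/2 = 1/2
ψ → φ = 1/2 → 1/2 = 1/2
φ ↔ ψ = 1/2 ↔ 1/2 = 1/2
(ψ → φ) → (φ ↔ ψ) = 1/2 → 1/2 = 1/2
¬((ψ → φ) → (φ ↔ ψ)) = ¬1/2 = 1/2
(φ ↔ ¬φ) ↔ ¬((ψ → φ) → (φ ↔ ψ)) = 1/2 ↔ 1/2 = 1/2
(((φ ↔ χ) ↔ (ψ ↔ ψ)) ↔ ¬χ) → ((φ ↔ ¬φ) ↔ ¬((ψ → φ) → (φ ↔ ψ))) = 1/2 → 1/2 = 1/2
φ → χ = 1/2 → 1/2 = 1/2
χ ↔ (φ → χ) = 1/2 ↔ 1/2 = 1/2
¬ψ = ¬1/2 = 1/2
(χ ↔ (φ → χ)) ↔ ¬ψ = 1/2 ↔ 1/2 = 1/2
¬((χ ↔ (φ → χ)) ↔ ¬ψ) = ¬1/2 = 1/2
χ ↔ χ = 1/2 ↔ 1/2 = 1/2
(χ ↔ χ) ↔ φ = 1/2 ↔ 1/2 = 1/2
χ ↔ χ = 1/2 ↔ 1/2 = 1/2
ψ → (χ ↔ χ) = 1/2 → 1/2 = 1/2
((χ ↔ χ) ↔ φ) ↔ (ψ → (χ ↔ χ)) = 1/2 ↔ 1/2 = 1/2
¬((χ ↔ (φ → χ)) ↔ ¬ψ) ↔ (((χ ↔ χ) ↔ φ) ↔ (ψ → (χ ↔ χ))) = 1/2 ↔ 1/2 = 1/2
((((φ ↔ χ) ↔ (ψ ↔ ψ)) ↔ ¬χ) → ((φ ↔ ¬φ) ↔ ¬((ψ → φ) → (φ ↔ ψ)))) → (¬((χ ↔ (φ → χ)) ↔ ¬ψ) ↔ (((χ ↔ χ) ↔ φ) ↔ (ψ → (χ ↔ χ)))) = 1/2 → 1/2 = 1/2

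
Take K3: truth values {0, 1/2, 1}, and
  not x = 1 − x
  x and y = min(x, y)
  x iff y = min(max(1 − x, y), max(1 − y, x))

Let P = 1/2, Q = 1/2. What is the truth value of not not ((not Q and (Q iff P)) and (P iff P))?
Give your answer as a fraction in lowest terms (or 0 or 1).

1/2

not Q = not 1/2 = 1/2
Q iff P = 1/2 iff 1/2 = 1/2
not Q and (Q iff P) = 1/2 and 1/2 = 1/2
P iff P = 1/2 iff 1/2 = 1/2
(not Q and (Q iff P)) and (P iff P) = 1/2 and 1/2 = 1/2
not ((not Q and (Q iff P)) and (P iff P)) = not 1/2 = 1/2
not not ((not Q and (Q iff P)) and (P iff P)) = not 1/2 = 1/2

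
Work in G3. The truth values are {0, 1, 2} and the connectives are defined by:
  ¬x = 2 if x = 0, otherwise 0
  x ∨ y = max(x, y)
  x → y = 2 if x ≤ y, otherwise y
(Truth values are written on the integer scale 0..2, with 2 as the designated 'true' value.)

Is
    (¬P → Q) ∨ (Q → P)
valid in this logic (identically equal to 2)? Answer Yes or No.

No

Counterexample: take P = 0, Q = 1.
¬P = ¬0 = 2
¬P → Q = 2 → 1 = 1
Q → P = 1 → 0 = 0
(¬P → Q) ∨ (Q → P) = 1 ∨ 0 = 1
This gives 1 ≠ 2.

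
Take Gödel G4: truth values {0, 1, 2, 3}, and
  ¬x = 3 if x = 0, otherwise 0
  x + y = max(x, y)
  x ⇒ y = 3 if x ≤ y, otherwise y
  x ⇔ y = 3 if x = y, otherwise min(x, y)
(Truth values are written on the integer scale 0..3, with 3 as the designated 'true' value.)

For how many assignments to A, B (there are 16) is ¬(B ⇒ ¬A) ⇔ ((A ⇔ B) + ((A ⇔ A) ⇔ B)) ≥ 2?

A = 0, B = 0 ↦ 0  <
A = 0, B = 1 ↦ 0  <
A = 0, B = 2 ↦ 0  <
A = 0, B = 3 ↦ 0  <
A = 1, B = 0 ↦ 3  ≥
A = 1, B = 1 ↦ 3  ≥
A = 1, B = 2 ↦ 2  ≥
A = 1, B = 3 ↦ 3  ≥
A = 2, B = 0 ↦ 3  ≥
A = 2, B = 1 ↦ 1  <
A = 2, B = 2 ↦ 3  ≥
A = 2, B = 3 ↦ 3  ≥
A = 3, B = 0 ↦ 3  ≥
A = 3, B = 1 ↦ 1  <
A = 3, B = 2 ↦ 2  ≥
A = 3, B = 3 ↦ 3  ≥
So 10 of the 16 assignments meet the threshold.

10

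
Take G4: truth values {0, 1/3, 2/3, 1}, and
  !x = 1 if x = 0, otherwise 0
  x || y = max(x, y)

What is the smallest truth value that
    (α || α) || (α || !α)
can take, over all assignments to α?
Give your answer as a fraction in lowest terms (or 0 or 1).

Take α = 1/3:
α || α = 1/3 || 1/3 = 1/3
!α = !1/3 = 0
α || !α = 1/3 || 0 = 1/3
(α || α) || (α || !α) = 1/3 || 1/3 = 1/3
No assignment yields a value below 1/3, so this is the minimum.

1/3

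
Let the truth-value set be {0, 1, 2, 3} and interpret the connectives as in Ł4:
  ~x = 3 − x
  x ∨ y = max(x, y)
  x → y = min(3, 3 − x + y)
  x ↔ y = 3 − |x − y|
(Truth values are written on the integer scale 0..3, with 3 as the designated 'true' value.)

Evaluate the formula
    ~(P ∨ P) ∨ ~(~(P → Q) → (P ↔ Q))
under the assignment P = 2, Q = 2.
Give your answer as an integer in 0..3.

P ∨ P = 2 ∨ 2 = 2
~(P ∨ P) = ~2 = 1
P → Q = 2 → 2 = 3
~(P → Q) = ~3 = 0
P ↔ Q = 2 ↔ 2 = 3
~(P → Q) → (P ↔ Q) = 0 → 3 = 3
~(~(P → Q) → (P ↔ Q)) = ~3 = 0
~(P ∨ P) ∨ ~(~(P → Q) → (P ↔ Q)) = 1 ∨ 0 = 1

1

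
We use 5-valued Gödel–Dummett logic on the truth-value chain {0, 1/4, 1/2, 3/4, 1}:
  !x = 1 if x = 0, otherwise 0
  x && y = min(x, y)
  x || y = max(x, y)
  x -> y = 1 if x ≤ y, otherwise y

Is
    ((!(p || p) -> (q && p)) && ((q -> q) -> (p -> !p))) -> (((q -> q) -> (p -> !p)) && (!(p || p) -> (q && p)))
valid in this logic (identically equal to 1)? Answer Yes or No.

At p = 1/4, q = 1, for instance:
p || p = 1/4 || 1/4 = 1/4
!(p || p) = !1/4 = 0
q && p = 1 && 1/4 = 1/4
!(p || p) -> (q && p) = 0 -> 1/4 = 1
q -> q = 1 -> 1 = 1
!p = !1/4 = 0
p -> !p = 1/4 -> 0 = 0
(q -> q) -> (p -> !p) = 1 -> 0 = 0
(!(p || p) -> (q && p)) && ((q -> q) -> (p -> !p)) = 1 && 0 = 0
((q -> q) -> (p -> !p)) && (!(p || p) -> (q && p)) = 0 && 1 = 0
((!(p || p) -> (q && p)) && ((q -> q) -> (p -> !p))) -> (((q -> q) -> (p -> !p)) && (!(p || p) -> (q && p))) = 0 -> 0 = 1
and checking the remaining 24 assignments likewise gives ≥ 1 in every case.

Yes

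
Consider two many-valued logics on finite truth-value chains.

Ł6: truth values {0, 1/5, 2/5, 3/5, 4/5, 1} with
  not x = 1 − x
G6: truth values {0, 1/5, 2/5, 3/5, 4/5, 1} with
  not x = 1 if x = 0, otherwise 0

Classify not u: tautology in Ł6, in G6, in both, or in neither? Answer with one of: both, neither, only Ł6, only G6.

neither

In Ł6: at u = 1/5 the value is 4/5 — not a tautology.
In G6: at u = 1/5 the value is 0 — not a tautology.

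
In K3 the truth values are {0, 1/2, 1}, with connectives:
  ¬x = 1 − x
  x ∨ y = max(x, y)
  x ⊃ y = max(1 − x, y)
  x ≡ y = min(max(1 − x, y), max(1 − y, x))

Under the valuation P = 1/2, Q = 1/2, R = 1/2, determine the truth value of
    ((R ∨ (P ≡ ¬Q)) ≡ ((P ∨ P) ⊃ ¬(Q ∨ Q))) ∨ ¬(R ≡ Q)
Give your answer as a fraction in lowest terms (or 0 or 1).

¬Q = ¬1/2 = 1/2
P ≡ ¬Q = 1/2 ≡ 1/2 = 1/2
R ∨ (P ≡ ¬Q) = 1/2 ∨ 1/2 = 1/2
P ∨ P = 1/2 ∨ 1/2 = 1/2
Q ∨ Q = 1/2 ∨ 1/2 = 1/2
¬(Q ∨ Q) = ¬1/2 = 1/2
(P ∨ P) ⊃ ¬(Q ∨ Q) = 1/2 ⊃ 1/2 = 1/2
(R ∨ (P ≡ ¬Q)) ≡ ((P ∨ P) ⊃ ¬(Q ∨ Q)) = 1/2 ≡ 1/2 = 1/2
R ≡ Q = 1/2 ≡ 1/2 = 1/2
¬(R ≡ Q) = ¬1/2 = 1/2
((R ∨ (P ≡ ¬Q)) ≡ ((P ∨ P) ⊃ ¬(Q ∨ Q))) ∨ ¬(R ≡ Q) = 1/2 ∨ 1/2 = 1/2

1/2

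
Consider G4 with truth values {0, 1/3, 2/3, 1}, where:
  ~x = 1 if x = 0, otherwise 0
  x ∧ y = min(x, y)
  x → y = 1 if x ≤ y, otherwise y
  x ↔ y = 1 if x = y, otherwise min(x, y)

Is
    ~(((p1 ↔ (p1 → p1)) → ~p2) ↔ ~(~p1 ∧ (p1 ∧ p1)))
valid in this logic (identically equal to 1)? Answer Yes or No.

No

Counterexample: take p1 = 0, p2 = 0.
p1 → p1 = 0 → 0 = 1
p1 ↔ (p1 → p1) = 0 ↔ 1 = 0
~p2 = ~0 = 1
(p1 ↔ (p1 → p1)) → ~p2 = 0 → 1 = 1
~p1 = ~0 = 1
p1 ∧ p1 = 0 ∧ 0 = 0
~p1 ∧ (p1 ∧ p1) = 1 ∧ 0 = 0
~(~p1 ∧ (p1 ∧ p1)) = ~0 = 1
((p1 ↔ (p1 → p1)) → ~p2) ↔ ~(~p1 ∧ (p1 ∧ p1)) = 1 ↔ 1 = 1
~(((p1 ↔ (p1 → p1)) → ~p2) ↔ ~(~p1 ∧ (p1 ∧ p1))) = ~1 = 0
This gives 0 ≠ 1.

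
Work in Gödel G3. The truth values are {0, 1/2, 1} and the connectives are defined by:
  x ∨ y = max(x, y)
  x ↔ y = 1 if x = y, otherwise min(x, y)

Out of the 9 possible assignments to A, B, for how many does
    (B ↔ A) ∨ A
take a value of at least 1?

5

A = 0, B = 0 ↦ 1  ≥
A = 0, B = 1/2 ↦ 0  <
A = 0, B = 1 ↦ 0  <
A = 1/2, B = 0 ↦ 1/2  <
A = 1/2, B = 1/2 ↦ 1  ≥
A = 1/2, B = 1 ↦ 1/2  <
A = 1, B = 0 ↦ 1  ≥
A = 1, B = 1/2 ↦ 1  ≥
A = 1, B = 1 ↦ 1  ≥
So 5 of the 9 assignments meet the threshold.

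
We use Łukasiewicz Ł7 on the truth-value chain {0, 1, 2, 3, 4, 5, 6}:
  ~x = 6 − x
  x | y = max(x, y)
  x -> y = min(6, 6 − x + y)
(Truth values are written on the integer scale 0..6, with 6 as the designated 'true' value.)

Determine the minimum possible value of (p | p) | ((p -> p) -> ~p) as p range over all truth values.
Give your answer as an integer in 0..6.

3

Take p = 3:
p | p = 3 | 3 = 3
p -> p = 3 -> 3 = 6
~p = ~3 = 3
(p -> p) -> ~p = 6 -> 3 = 3
(p | p) | ((p -> p) -> ~p) = 3 | 3 = 3
No assignment yields a value below 3, so this is the minimum.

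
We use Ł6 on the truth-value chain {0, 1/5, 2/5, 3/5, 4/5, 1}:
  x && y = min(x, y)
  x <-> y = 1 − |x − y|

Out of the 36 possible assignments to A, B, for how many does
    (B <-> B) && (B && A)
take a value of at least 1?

value 1: 1 assignment (counts)
value 4/5: 3 assignments
value 3/5: 5 assignments
value 2/5: 7 assignments
value 1/5: 9 assignments
value 0: 11 assignments
So 1 of the 36 assignments meets the threshold.

1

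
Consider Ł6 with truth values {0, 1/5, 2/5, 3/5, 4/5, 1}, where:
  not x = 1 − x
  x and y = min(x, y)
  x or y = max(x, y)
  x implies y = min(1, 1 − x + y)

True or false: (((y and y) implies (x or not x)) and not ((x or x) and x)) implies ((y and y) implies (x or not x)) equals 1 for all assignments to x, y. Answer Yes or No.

Yes

At x = 2/5, y = 3/5, for instance:
y and y = 3/5 and 3/5 = 3/5
not x = not 2/5 = 3/5
x or not x = 2/5 or 3/5 = 3/5
(y and y) implies (x or not x) = 3/5 implies 3/5 = 1
x or x = 2/5 or 2/5 = 2/5
(x or x) and x = 2/5 and 2/5 = 2/5
not ((x or x) and x) = not 2/5 = 3/5
((y and y) implies (x or not x)) and not ((x or x) and x) = 1 and 3/5 = 3/5
(((y and y) implies (x or not x)) and not ((x or x) and x)) implies ((y and y) implies (x or not x)) = 3/5 implies 1 = 1
and checking the remaining 35 assignments likewise gives ≥ 1 in every case.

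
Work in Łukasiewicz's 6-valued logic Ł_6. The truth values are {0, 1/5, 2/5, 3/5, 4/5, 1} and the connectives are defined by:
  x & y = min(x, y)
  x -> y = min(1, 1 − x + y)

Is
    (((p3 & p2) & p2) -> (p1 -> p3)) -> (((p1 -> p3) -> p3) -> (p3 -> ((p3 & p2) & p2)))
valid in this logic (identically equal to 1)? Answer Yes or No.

No

Counterexample: take p1 = 0, p2 = 0, p3 = 3/5.
p3 & p2 = 3/5 & 0 = 0
(p3 & p2) & p2 = 0 & 0 = 0
p1 -> p3 = 0 -> 3/5 = 1
((p3 & p2) & p2) -> (p1 -> p3) = 0 -> 1 = 1
p1 -> p3 = 0 -> 3/5 = 1
(p1 -> p3) -> p3 = 1 -> 3/5 = 3/5
p3 & p2 = 3/5 & 0 = 0
(p3 & p2) & p2 = 0 & 0 = 0
p3 -> ((p3 & p2) & p2) = 3/5 -> 0 = 2/5
((p1 -> p3) -> p3) -> (p3 -> ((p3 & p2) & p2)) = 3/5 -> 2/5 = 4/5
(((p3 & p2) & p2) -> (p1 -> p3)) -> (((p1 -> p3) -> p3) -> (p3 -> ((p3 & p2) & p2))) = 1 -> 4/5 = 4/5
This gives 4/5 ≠ 1.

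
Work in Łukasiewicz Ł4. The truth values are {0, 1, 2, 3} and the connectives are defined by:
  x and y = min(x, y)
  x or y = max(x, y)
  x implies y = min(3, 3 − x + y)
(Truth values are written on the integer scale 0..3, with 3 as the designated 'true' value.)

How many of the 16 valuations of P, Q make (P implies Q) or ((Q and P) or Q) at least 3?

10

P = 0, Q = 0 ↦ 3  ≥
P = 0, Q = 1 ↦ 3  ≥
P = 0, Q = 2 ↦ 3  ≥
P = 0, Q = 3 ↦ 3  ≥
P = 1, Q = 0 ↦ 2  <
P = 1, Q = 1 ↦ 3  ≥
P = 1, Q = 2 ↦ 3  ≥
P = 1, Q = 3 ↦ 3  ≥
P = 2, Q = 0 ↦ 1  <
P = 2, Q = 1 ↦ 2  <
P = 2, Q = 2 ↦ 3  ≥
P = 2, Q = 3 ↦ 3  ≥
P = 3, Q = 0 ↦ 0  <
P = 3, Q = 1 ↦ 1  <
P = 3, Q = 2 ↦ 2  <
P = 3, Q = 3 ↦ 3  ≥
So 10 of the 16 assignments meet the threshold.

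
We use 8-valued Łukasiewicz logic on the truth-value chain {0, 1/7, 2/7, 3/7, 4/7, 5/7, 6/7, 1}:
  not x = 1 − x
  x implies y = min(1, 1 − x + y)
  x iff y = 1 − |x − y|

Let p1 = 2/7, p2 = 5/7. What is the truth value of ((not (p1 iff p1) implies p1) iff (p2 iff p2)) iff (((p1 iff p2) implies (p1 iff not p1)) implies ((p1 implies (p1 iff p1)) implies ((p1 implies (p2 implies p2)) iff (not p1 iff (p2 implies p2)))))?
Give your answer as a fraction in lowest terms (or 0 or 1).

5/7

p1 iff p1 = 2/7 iff 2/7 = 1
not (p1 iff p1) = not 1 = 0
not (p1 iff p1) implies p1 = 0 implies 2/7 = 1
p2 iff p2 = 5/7 iff 5/7 = 1
(not (p1 iff p1) implies p1) iff (p2 iff p2) = 1 iff 1 = 1
p1 iff p2 = 2/7 iff 5/7 = 4/7
not p1 = not 2/7 = 5/7
p1 iff not p1 = 2/7 iff 5/7 = 4/7
(p1 iff p2) implies (p1 iff not p1) = 4/7 implies 4/7 = 1
p1 iff p1 = 2/7 iff 2/7 = 1
p1 implies (p1 iff p1) = 2/7 implies 1 = 1
p2 implies p2 = 5/7 implies 5/7 = 1
p1 implies (p2 implies p2) = 2/7 implies 1 = 1
not p1 = not 2/7 = 5/7
p2 implies p2 = 5/7 implies 5/7 = 1
not p1 iff (p2 implies p2) = 5/7 iff 1 = 5/7
(p1 implies (p2 implies p2)) iff (not p1 iff (p2 implies p2)) = 1 iff 5/7 = 5/7
(p1 implies (p1 iff p1)) implies ((p1 implies (p2 implies p2)) iff (not p1 iff (p2 implies p2))) = 1 implies 5/7 = 5/7
((p1 iff p2) implies (p1 iff not p1)) implies ((p1 implies (p1 iff p1)) implies ((p1 implies (p2 implies p2)) iff (not p1 iff (p2 implies p2)))) = 1 implies 5/7 = 5/7
((not (p1 iff p1) implies p1) iff (p2 iff p2)) iff (((p1 iff p2) implies (p1 iff not p1)) implies ((p1 implies (p1 iff p1)) implies ((p1 implies (p2 implies p2)) iff (not p1 iff (p2 implies p2))))) = 1 iff 5/7 = 5/7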